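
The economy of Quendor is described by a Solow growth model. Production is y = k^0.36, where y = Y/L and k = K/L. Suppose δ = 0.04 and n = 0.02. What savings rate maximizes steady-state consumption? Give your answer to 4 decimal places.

s_gold = 0.3600

Break-even investment rate: n + δ = 0.02 + 0.04 = 0.06.
At the golden rule MPK = n+δ, and in any Cobb-Douglas steady state s = (n+δ)·k/y = MPK·k/y = capital's share 0.36.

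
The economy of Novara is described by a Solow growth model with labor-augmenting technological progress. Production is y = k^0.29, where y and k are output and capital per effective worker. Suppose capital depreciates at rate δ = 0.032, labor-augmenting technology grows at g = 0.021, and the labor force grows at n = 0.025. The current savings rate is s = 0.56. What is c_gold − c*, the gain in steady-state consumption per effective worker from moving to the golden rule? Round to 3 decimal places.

Capital per effective worker breaks even when investment replaces (n + g + δ)·k; here n + g + δ = 0.078.
Current steady state (s = 0.56): k* = (0.56/0.078)^(1/0.71) ≈ 16.0607, y* = 16.0607^0.29 ≈ 2.2370, c* = (1−0.56)·2.2370 ≈ 0.9843.
Golden rule sets MPK = n+g+δ: 0.29·k^(0.29−1) = 0.078, so k_gold = (0.29/0.078)^(1/0.71) ≈ 6.3569.
y_gold = 6.3569^0.29 ≈ 1.7098, c_gold = y_gold − 0.078·k_gold ≈ 1.2139.
Gain: Δc = 1.2139 − 0.9843 ≈ 0.2297.

Δc ≈ 0.230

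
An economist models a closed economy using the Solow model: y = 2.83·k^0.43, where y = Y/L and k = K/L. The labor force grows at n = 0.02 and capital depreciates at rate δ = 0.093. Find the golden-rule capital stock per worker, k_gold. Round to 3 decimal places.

The effective depreciation rate is n + δ = 0.02 + 0.093 = 0.113.
Setting f'(k) = n+δ gives 0.43·2.83·k^(0.43−1) = 0.113, hence k_gold = (0.43·2.83/0.113)^(1/0.57) ≈ 64.6898.

k_gold ≈ 64.690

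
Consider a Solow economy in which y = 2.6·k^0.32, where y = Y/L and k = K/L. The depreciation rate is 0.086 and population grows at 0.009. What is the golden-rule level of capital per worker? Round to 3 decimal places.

The effective depreciation rate is n + δ = 0.009 + 0.086 = 0.095.
Golden rule sets MPK = n+δ: 0.32·2.6·k^(0.32−1) = 0.095, so k_gold = (0.32·2.6/0.095)^(1/0.68) ≈ 24.3154.

k_gold ≈ 24.315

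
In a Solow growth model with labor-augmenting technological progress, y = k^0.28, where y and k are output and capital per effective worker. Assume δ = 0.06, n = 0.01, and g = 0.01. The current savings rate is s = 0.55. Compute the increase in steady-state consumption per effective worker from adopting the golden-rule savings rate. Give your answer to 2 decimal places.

Δc ≈ 0.22

Break-even investment rate: n + g + δ = 0.01 + 0.01 + 0.06 = 0.08.
Current steady state (s = 0.55): k* = (0.55/0.08)^(1/0.72) ≈ 14.5505, y* = 14.5505^0.28 ≈ 2.1164, c* = (1−0.55)·2.1164 ≈ 0.9524.
Maximizing c = f(k) − (n+g+δ)·k gives f'(k) = n+g+δ, i.e. 0.28·k^(0.28−1) = 0.08, so k_gold = (0.28/0.08)^(1/0.72) ≈ 5.6971.
y_gold = 5.6971^0.28 ≈ 1.6277, c_gold = y_gold − 0.08·k_gold ≈ 1.1720.
Gain: Δc = 1.1720 − 0.9524 ≈ 0.2196.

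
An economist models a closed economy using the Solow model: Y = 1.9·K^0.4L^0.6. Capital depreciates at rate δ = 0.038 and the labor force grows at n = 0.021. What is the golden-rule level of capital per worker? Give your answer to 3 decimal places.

k_gold ≈ 70.784

The effective depreciation rate is n + δ = 0.021 + 0.038 = 0.059.
Golden rule sets MPK = n+δ: 0.4·1.9·k^(0.4−1) = 0.059, so k_gold = (0.4·1.9/0.059)^(1/0.6) ≈ 70.7841.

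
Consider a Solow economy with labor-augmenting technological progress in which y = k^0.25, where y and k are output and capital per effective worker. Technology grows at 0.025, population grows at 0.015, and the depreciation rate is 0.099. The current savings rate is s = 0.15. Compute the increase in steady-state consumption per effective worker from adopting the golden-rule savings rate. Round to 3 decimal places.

Δc ≈ 0.040

Break-even investment rate: n + g + δ = 0.015 + 0.025 + 0.099 = 0.139.
Current steady state (s = 0.15): k* = (0.15/0.139)^(1/0.75) ≈ 1.1069, y* = 1.1069^0.25 ≈ 1.0257, c* = (1−0.15)·1.0257 ≈ 0.8719.
Golden rule sets MPK = n+g+δ: 0.25·k^(0.25−1) = 0.139, so k_gold = (0.25/0.139)^(1/0.75) ≈ 2.1873.
y_gold = 2.1873^0.25 ≈ 1.2161, c_gold = y_gold − 0.139·k_gold ≈ 0.9121.
Gain: Δc = 0.9121 − 0.8719 ≈ 0.0402.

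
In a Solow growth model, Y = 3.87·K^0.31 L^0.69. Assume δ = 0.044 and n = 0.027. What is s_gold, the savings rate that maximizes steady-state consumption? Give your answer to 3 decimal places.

s_gold = 0.310

Break-even investment rate: n + δ = 0.027 + 0.044 = 0.071.
At the golden rule MPK = n+δ, and in any Cobb-Douglas steady state s = (n+δ)·k/y = MPK·k/y = capital's share 0.31.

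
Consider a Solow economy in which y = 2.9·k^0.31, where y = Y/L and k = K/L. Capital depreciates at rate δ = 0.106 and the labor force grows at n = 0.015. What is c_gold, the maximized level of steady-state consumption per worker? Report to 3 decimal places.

c_gold ≈ 4.927

Break-even investment rate: n + δ = 0.015 + 0.106 = 0.121.
Setting f'(k) = n+δ gives 0.31·2.9·k^(0.31−1) = 0.121, hence k_gold = (0.31·2.9/0.121)^(1/0.69) ≈ 18.2929.
y_gold = 2.9·18.2929^0.31 ≈ 7.1401.
c_gold = y_gold − (n+δ)·k_gold = 7.1401 − 0.121·18.2929 ≈ 4.9267.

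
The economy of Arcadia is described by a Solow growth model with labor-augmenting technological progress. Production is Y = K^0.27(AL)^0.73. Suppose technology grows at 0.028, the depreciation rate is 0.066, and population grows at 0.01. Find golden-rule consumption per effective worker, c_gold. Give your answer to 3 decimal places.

The effective depreciation rate is n + g + δ = 0.01 + 0.028 + 0.066 = 0.104.
Golden rule sets MPK = n+g+δ: 0.27·k^(0.27−1) = 0.104, so k_gold = (0.27/0.104)^(1/0.73) ≈ 3.6947.
y_gold = 3.6947^0.27 ≈ 1.4231.
c_gold = y_gold − (n+g+δ)·k_gold = 1.4231 − 0.104·3.6947 ≈ 1.0389.

c_gold ≈ 1.039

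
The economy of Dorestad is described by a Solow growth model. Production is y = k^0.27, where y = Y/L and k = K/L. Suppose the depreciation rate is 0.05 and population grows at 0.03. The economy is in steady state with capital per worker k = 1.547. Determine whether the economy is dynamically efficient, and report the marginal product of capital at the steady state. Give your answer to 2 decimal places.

Break-even investment rate: n + δ = 0.03 + 0.05 = 0.08.
MPK = 0.27·k^(0.27−1) = 0.27·1.547^(-0.73) ≈ 0.1964.
MPK > 0.08, so the economy is dynamically efficient (under-saving).

dynamically efficient; MPK ≈ 0.20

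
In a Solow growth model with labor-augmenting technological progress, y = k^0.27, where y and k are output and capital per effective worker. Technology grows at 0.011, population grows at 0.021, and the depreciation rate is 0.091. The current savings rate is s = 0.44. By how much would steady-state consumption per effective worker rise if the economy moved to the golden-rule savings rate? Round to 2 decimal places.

n + g + δ = 0.021 + 0.011 + 0.091 = 0.123.
Current steady state (s = 0.44): k* = (0.44/0.123)^(1/0.73) ≈ 5.7317, y* = 5.7317^0.27 ≈ 1.6023, c* = (1−0.44)·1.6023 ≈ 0.8973.
Setting f'(k) = n+g+δ gives 0.27·k^(0.27−1) = 0.123, hence k_gold = (0.27/0.123)^(1/0.73) ≈ 2.9360.
y_gold = 2.9360^0.27 ≈ 1.3375, c_gold = y_gold − 0.123·k_gold ≈ 0.9764.
Gain: Δc = 0.9764 − 0.8973 ≈ 0.0791.

Δc ≈ 0.08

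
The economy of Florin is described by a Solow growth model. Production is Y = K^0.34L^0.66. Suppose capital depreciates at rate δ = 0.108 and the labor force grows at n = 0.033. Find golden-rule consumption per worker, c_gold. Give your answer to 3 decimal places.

Break-even investment rate: n + δ = 0.033 + 0.108 = 0.141.
Setting f'(k) = n+δ gives 0.34·k^(0.34−1) = 0.141, hence k_gold = (0.34/0.141)^(1/0.66) ≈ 3.7947.
y_gold = 3.7947^0.34 ≈ 1.5737.
c_gold = y_gold − (n+δ)·k_gold = 1.5737 − 0.141·3.7947 ≈ 1.0386.

c_gold ≈ 1.039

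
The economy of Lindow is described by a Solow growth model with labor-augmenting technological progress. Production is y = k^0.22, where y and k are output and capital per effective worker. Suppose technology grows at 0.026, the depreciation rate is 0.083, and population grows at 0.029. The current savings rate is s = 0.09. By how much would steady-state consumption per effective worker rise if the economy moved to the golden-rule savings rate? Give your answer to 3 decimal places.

Δc ≈ 0.083

Break-even investment rate: n + g + δ = 0.029 + 0.026 + 0.083 = 0.138.
Current steady state (s = 0.09): k* = (0.09/0.138)^(1/0.78) ≈ 0.5781, y* = 0.5781^0.22 ≈ 0.8864, c* = (1−0.09)·0.8864 ≈ 0.8066.
Setting f'(k) = n+g+δ gives 0.22·k^(0.22−1) = 0.138, hence k_gold = (0.22/0.138)^(1/0.78) ≈ 1.8183.
y_gold = 1.8183^0.22 ≈ 1.1406, c_gold = y_gold − 0.138·k_gold ≈ 0.8897.
Gain: Δc = 0.8897 − 0.8066 ≈ 0.0830.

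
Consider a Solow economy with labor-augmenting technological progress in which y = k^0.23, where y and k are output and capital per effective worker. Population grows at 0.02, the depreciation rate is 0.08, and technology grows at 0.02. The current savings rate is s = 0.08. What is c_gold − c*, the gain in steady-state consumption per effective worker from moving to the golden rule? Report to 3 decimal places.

n + g + δ = 0.02 + 0.02 + 0.08 = 0.12.
Current steady state (s = 0.08): k* = (0.08/0.12)^(1/0.77) ≈ 0.5906, y* = 0.5906^0.23 ≈ 0.8859, c* = (1−0.08)·0.8859 ≈ 0.8151.
Setting f'(k) = n+g+δ gives 0.23·k^(0.23−1) = 0.12, hence k_gold = (0.23/0.12)^(1/0.77) ≈ 2.3278.
y_gold = 2.3278^0.23 ≈ 1.2145, c_gold = y_gold − 0.12·k_gold ≈ 0.9352.
Gain: Δc = 0.9352 − 0.8151 ≈ 0.1201.

Δc ≈ 0.120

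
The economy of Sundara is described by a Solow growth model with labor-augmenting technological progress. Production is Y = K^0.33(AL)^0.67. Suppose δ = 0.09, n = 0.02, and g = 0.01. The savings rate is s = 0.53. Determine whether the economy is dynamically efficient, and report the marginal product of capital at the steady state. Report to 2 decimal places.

dynamically inefficient; MPK ≈ 0.07

Capital per effective worker breaks even when investment replaces (n + g + δ)·k; here n + g + δ = 0.12.
Steady-state k*: s·k^0.33 = 0.12·k gives k* = (0.53/0.12)^(1/0.67) ≈ 9.1797.
MPK = 0.33·9.1797^(-0.67) ≈ 0.0747.
MPK < n+g+δ = 0.12, so the economy is dynamically inefficient (over-saving).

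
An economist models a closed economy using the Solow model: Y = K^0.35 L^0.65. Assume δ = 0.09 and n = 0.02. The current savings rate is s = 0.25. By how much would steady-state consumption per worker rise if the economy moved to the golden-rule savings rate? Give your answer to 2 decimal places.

Δc ≈ 0.05

The effective depreciation rate is n + δ = 0.02 + 0.09 = 0.11.
Current steady state (s = 0.25): k* = (0.25/0.11)^(1/0.65) ≈ 3.5362, y* = 3.5362^0.35 ≈ 1.5559, c* = (1−0.25)·1.5559 ≈ 1.1669.
At the golden rule the marginal product of capital equals n+δ: 0.35·k^(0.35−1) = 0.11. Solving, k_gold = (0.35/0.11)^(1/0.65) ≈ 5.9340.
y_gold = 5.9340^0.35 ≈ 1.8650, c_gold = y_gold − 0.11·k_gold ≈ 1.2122.
Gain: Δc = 1.2122 − 1.1669 ≈ 0.0453.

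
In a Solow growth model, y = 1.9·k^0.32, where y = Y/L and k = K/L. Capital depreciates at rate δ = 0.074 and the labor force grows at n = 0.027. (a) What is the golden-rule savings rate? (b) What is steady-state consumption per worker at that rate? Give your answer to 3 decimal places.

Break-even investment rate: n + δ = 0.027 + 0.074 = 0.101.
For Cobb-Douglas, s_gold equals capital's share: s_gold = 0.32.
At the golden rule the marginal product of capital equals n+δ: 0.32·1.9·k^(0.32−1) = 0.101. Solving, k_gold = (0.32·1.9/0.101)^(1/0.68) ≈ 14.0102.
y_gold = 1.9·14.0102^0.32 ≈ 4.4220; c_gold = (1−0.32)·y_gold ≈ 3.0069.

(a) s_gold = 0.320; (b) c_gold ≈ 3.007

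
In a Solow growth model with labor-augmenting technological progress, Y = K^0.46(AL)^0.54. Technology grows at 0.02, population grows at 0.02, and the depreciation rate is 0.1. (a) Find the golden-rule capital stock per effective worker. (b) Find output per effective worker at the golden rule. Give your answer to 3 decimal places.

n + g + δ = 0.02 + 0.02 + 0.1 = 0.14.
Maximizing c = f(k) − (n+g+δ)·k gives f'(k) = n+g+δ, i.e. 0.46·k^(0.46−1) = 0.14, so k_gold = (0.46/0.14)^(1/0.54) ≈ 9.0515.
y_gold = 9.0515^0.46 ≈ 2.7548.

(a) k_gold ≈ 9.052; (b) y_gold ≈ 2.755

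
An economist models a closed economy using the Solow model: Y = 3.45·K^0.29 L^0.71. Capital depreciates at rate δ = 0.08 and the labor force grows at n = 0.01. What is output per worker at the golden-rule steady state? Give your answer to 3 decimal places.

The effective depreciation rate is n + δ = 0.01 + 0.08 = 0.09.
Golden rule sets MPK = n+δ: 0.29·3.45·k^(0.29−1) = 0.09, so k_gold = (0.29·3.45/0.09)^(1/0.71) ≈ 29.7306.
Output: y_gold = 3.45·k_gold^0.29 = 3.45·29.7306^0.29 ≈ 9.2267.

y_gold ≈ 9.227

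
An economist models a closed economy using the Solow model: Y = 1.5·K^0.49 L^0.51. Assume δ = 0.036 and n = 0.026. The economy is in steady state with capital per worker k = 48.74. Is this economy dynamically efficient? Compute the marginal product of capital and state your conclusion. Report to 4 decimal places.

dynamically efficient; MPK ≈ 0.1013

The effective depreciation rate is n + δ = 0.026 + 0.036 = 0.062.
MPK = 0.49·1.5·k^(0.49−1) = 0.49·1.5·48.74^(-0.51) ≈ 0.1013.
MPK > 0.062, so the economy is dynamically efficient (under-saving).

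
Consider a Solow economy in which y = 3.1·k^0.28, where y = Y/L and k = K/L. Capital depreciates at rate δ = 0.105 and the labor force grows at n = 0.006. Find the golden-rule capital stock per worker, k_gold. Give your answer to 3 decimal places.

k_gold ≈ 17.400

The effective depreciation rate is n + δ = 0.006 + 0.105 = 0.111.
Maximizing c = f(k) − (n+δ)·k gives f'(k) = n+δ, i.e. 0.28·3.1·k^(0.28−1) = 0.111, so k_gold = (0.28·3.1/0.111)^(1/0.72) ≈ 17.4001.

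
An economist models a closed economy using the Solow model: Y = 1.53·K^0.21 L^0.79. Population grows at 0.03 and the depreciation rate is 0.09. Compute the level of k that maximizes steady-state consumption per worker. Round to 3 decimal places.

k_gold ≈ 3.479

Break-even investment rate: n + δ = 0.03 + 0.09 = 0.12.
Maximizing c = f(k) − (n+δ)·k gives f'(k) = n+δ, i.e. 0.21·1.53·k^(0.21−1) = 0.12, so k_gold = (0.21·1.53/0.12)^(1/0.79) ≈ 3.4788.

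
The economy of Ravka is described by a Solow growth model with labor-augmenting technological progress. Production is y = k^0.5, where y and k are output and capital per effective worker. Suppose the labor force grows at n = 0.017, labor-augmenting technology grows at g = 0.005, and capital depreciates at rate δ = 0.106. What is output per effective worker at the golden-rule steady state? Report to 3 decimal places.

Break-even investment rate: n + g + δ = 0.017 + 0.005 + 0.106 = 0.128.
Golden rule sets MPK = n+g+δ: 0.5·k^(0.5−1) = 0.128, so k_gold = (0.5/0.128)^(1/0.5) ≈ 15.2588.
Output: y_gold = k_gold^0.5 = 15.2588^0.5 ≈ 3.9062.

y_gold ≈ 3.906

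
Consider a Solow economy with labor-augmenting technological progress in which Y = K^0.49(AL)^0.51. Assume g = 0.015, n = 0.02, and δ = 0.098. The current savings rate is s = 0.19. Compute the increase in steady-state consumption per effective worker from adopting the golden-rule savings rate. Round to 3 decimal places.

Δc ≈ 0.644

The effective depreciation rate is n + g + δ = 0.02 + 0.015 + 0.098 = 0.133.
Current steady state (s = 0.19): k* = (0.19/0.133)^(1/0.51) ≈ 2.0125, y* = 2.0125^0.49 ≈ 1.4087, c* = (1−0.19)·1.4087 ≈ 1.1411.
Golden rule sets MPK = n+g+δ: 0.49·k^(0.49−1) = 0.133, so k_gold = (0.49/0.133)^(1/0.51) ≈ 12.8967.
y_gold = 12.8967^0.49 ≈ 3.5005, c_gold = y_gold − 0.133·k_gold ≈ 1.7853.
Gain: Δc = 1.7853 − 1.1411 ≈ 0.6442.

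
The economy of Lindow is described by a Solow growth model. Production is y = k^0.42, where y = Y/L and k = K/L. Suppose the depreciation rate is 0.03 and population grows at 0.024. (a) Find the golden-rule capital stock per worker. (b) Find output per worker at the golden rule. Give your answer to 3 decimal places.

(a) k_gold ≈ 34.352; (b) y_gold ≈ 4.417

n + δ = 0.024 + 0.03 = 0.054.
Golden rule sets MPK = n+δ: 0.42·k^(0.42−1) = 0.054, so k_gold = (0.42/0.054)^(1/0.58) ≈ 34.3525.
y_gold = 34.3525^0.42 ≈ 4.4167.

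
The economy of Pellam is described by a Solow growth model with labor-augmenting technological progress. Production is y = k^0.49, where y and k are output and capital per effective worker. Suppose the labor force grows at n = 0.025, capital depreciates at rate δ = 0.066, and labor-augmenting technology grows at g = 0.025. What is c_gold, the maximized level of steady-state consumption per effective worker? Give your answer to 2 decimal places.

Capital per effective worker breaks even when investment replaces (n + g + δ)·k; here n + g + δ = 0.116.
Setting f'(k) = n+g+δ gives 0.49·k^(0.49−1) = 0.116, hence k_gold = (0.49/0.116)^(1/0.51) ≈ 16.8631.
y_gold = 16.8631^0.49 ≈ 3.9921.
c_gold = y_gold − (n+g+δ)·k_gold = 3.9921 − 0.116·16.8631 ≈ 2.0360.

c_gold ≈ 2.04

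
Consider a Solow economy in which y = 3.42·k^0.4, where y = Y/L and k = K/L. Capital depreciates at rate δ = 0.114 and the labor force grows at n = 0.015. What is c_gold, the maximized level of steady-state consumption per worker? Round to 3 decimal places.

Break-even investment rate: n + δ = 0.015 + 0.114 = 0.129.
Maximizing c = f(k) − (n+δ)·k gives f'(k) = n+δ, i.e. 0.4·3.42·k^(0.4−1) = 0.129, so k_gold = (0.4·3.42/0.129)^(1/0.6) ≈ 51.1871.
y_gold = 3.42·51.1871^0.4 ≈ 16.5078.
c_gold = y_gold − (n+δ)·k_gold = 16.5078 − 0.129·51.1871 ≈ 9.9047.

c_gold ≈ 9.905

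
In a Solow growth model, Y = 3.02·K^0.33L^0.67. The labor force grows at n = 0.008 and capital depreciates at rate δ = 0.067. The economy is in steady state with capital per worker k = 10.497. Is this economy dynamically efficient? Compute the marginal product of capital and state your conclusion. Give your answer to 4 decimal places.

Break-even investment rate: n + δ = 0.008 + 0.067 = 0.075.
MPK = 0.33·3.02·k^(0.33−1) = 0.33·3.02·10.497^(-0.67) ≈ 0.2063.
MPK > 0.075, so the economy is dynamically efficient (under-saving).

dynamically efficient; MPK ≈ 0.2063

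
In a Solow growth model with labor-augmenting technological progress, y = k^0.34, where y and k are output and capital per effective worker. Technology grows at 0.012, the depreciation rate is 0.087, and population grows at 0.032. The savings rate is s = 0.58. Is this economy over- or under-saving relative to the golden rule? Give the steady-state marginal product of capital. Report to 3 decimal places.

over-saving; MPK ≈ 0.077

Break-even investment rate: n + g + δ = 0.032 + 0.012 + 0.087 = 0.131.
Steady-state k*: s·k^0.34 = 0.131·k gives k* = (0.58/0.131)^(1/0.66) ≈ 9.5285.
MPK = 0.34·9.5285^(-0.66) ≈ 0.0768.
MPK < n+g+δ = 0.131, so the economy is dynamically inefficient (over-saving).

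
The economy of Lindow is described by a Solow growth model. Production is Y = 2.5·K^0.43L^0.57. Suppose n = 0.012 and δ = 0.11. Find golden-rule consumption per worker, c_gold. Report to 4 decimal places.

Break-even investment rate: n + δ = 0.012 + 0.11 = 0.122.
Golden rule sets MPK = n+δ: 0.43·2.5·k^(0.43−1) = 0.122, so k_gold = (0.43·2.5/0.122)^(1/0.57) ≈ 45.4967.
y_gold = 2.5·45.4967^0.43 ≈ 12.9084.
c_gold = y_gold − (n+δ)·k_gold = 12.9084 − 0.122·45.4967 ≈ 7.3578.

c_gold ≈ 7.3578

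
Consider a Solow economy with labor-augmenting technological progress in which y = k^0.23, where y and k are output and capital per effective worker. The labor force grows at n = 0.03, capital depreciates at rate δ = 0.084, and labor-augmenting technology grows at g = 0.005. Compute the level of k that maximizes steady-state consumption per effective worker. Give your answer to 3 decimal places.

Break-even investment rate: n + g + δ = 0.03 + 0.005 + 0.084 = 0.119.
Golden rule sets MPK = n+g+δ: 0.23·k^(0.23−1) = 0.119, so k_gold = (0.23/0.119)^(1/0.77) ≈ 2.3532.

k_gold ≈ 2.353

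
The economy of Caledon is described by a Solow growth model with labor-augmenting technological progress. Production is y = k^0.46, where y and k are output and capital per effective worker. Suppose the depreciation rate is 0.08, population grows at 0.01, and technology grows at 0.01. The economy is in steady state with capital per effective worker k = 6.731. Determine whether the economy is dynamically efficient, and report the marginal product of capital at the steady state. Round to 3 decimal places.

Break-even investment rate: n + g + δ = 0.01 + 0.01 + 0.08 = 0.1.
MPK = 0.46·k^(0.46−1) = 0.46·6.731^(-0.54) ≈ 0.1643.
MPK > 0.1, so the economy is dynamically efficient (under-saving).

dynamically efficient; MPK ≈ 0.164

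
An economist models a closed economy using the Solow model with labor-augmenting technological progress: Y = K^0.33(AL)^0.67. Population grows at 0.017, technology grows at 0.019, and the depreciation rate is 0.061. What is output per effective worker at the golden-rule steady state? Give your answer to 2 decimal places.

y_gold ≈ 1.83

Break-even investment rate: n + g + δ = 0.017 + 0.019 + 0.061 = 0.097.
Setting f'(k) = n+g+δ gives 0.33·k^(0.33−1) = 0.097, hence k_gold = (0.33/0.097)^(1/0.67) ≈ 6.2179.
Output: y_gold = k_gold^0.33 = 6.2179^0.33 ≈ 1.8277.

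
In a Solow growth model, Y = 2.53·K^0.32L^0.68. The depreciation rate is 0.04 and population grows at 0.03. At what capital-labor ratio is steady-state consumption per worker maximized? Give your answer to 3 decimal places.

k_gold ≈ 36.601

n + δ = 0.03 + 0.04 = 0.07.
At the golden rule the marginal product of capital equals n+δ: 0.32·2.53·k^(0.32−1) = 0.07. Solving, k_gold = (0.32·2.53/0.07)^(1/0.68) ≈ 36.6007.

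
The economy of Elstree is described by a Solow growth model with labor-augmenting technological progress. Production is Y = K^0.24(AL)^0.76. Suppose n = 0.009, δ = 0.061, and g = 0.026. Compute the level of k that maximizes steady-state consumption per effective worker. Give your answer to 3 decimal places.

n + g + δ = 0.009 + 0.026 + 0.061 = 0.096.
Setting f'(k) = n+g+δ gives 0.24·k^(0.24−1) = 0.096, hence k_gold = (0.24/0.096)^(1/0.76) ≈ 3.3389.

k_gold ≈ 3.339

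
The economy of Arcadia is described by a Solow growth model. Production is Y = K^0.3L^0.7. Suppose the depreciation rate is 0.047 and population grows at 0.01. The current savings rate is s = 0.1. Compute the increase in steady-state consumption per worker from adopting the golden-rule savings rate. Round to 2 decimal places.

Capital per worker breaks even when investment replaces (n + δ)·k; here n + δ = 0.057.
Current steady state (s = 0.1): k* = (0.1/0.057)^(1/0.7) ≈ 2.2323, y* = 2.2323^0.3 ≈ 1.2724, c* = (1−0.1)·1.2724 ≈ 1.1452.
Golden rule sets MPK = n+δ: 0.3·k^(0.3−1) = 0.057, so k_gold = (0.3/0.057)^(1/0.7) ≈ 10.7239.
y_gold = 10.7239^0.3 ≈ 2.0375, c_gold = y_gold − 0.057·k_gold ≈ 1.4263.
Gain: Δc = 1.4263 − 1.1452 ≈ 0.2811.

Δc ≈ 0.28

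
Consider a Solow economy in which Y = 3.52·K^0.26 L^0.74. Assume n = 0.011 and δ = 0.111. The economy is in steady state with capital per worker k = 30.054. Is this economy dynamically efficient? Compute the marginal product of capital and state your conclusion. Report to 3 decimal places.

n + δ = 0.011 + 0.111 = 0.122.
MPK = 0.26·3.52·k^(0.26−1) = 0.26·3.52·30.054^(-0.74) ≈ 0.0738.
MPK < 0.122, so the economy is dynamically inefficient (over-saving).

dynamically inefficient; MPK ≈ 0.074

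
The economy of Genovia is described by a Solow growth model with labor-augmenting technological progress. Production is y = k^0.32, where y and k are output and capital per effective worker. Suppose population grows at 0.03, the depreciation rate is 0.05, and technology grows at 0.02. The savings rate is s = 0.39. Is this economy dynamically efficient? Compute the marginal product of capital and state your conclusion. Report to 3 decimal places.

Break-even investment rate: n + g + δ = 0.03 + 0.02 + 0.05 = 0.1.
Steady-state k*: s·k^0.32 = 0.1·k gives k* = (0.39/0.1)^(1/0.68) ≈ 7.3997.
MPK = 0.32·7.3997^(-0.68) ≈ 0.0821.
MPK < n+g+δ = 0.1, so the economy is dynamically inefficient (over-saving).

dynamically inefficient; MPK ≈ 0.082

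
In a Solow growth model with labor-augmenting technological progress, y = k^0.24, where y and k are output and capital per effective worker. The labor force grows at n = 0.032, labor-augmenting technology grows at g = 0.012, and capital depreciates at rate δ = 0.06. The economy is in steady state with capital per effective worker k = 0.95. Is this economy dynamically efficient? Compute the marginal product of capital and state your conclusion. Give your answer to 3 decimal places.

Capital per effective worker breaks even when investment replaces (n + g + δ)·k; here n + g + δ = 0.104.
MPK = 0.24·k^(0.24−1) = 0.24·0.95^(-0.76) ≈ 0.2495.
MPK > 0.104, so the economy is dynamically efficient (under-saving).

dynamically efficient; MPK ≈ 0.250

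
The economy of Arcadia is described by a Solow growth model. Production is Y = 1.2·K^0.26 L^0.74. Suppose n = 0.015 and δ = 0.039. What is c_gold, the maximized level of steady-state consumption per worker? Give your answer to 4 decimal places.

c_gold ≈ 1.6446

Capital per worker breaks even when investment replaces (n + δ)·k; here n + δ = 0.054.
Maximizing c = f(k) − (n+δ)·k gives f'(k) = n+δ, i.e. 0.26·1.2·k^(0.26−1) = 0.054, so k_gold = (0.26·1.2/0.054)^(1/0.74) ≈ 10.7006.
y_gold = 1.2·10.7006^0.26 ≈ 2.2224.
c_gold = y_gold − (n+δ)·k_gold = 2.2224 − 0.054·10.7006 ≈ 1.6446.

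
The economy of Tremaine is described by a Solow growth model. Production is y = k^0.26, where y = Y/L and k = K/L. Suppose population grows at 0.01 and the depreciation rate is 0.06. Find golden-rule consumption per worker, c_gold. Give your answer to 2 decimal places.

c_gold ≈ 1.17

Break-even investment rate: n + δ = 0.01 + 0.06 = 0.07.
Setting f'(k) = n+δ gives 0.26·k^(0.26−1) = 0.07, hence k_gold = (0.26/0.07)^(1/0.74) ≈ 5.8898.
y_gold = 5.8898^0.26 ≈ 1.5857.
c_gold = y_gold − (n+δ)·k_gold = 1.5857 − 0.07·5.8898 ≈ 1.1734.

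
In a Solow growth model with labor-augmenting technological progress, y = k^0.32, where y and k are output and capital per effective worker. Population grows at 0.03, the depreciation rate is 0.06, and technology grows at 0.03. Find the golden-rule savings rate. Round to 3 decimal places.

s_gold = 0.320

n + g + δ = 0.03 + 0.03 + 0.06 = 0.12.
At the golden rule MPK = n+g+δ, and in any Cobb-Douglas steady state s = (n+g+δ)·k/y = MPK·k/y = capital's share 0.32.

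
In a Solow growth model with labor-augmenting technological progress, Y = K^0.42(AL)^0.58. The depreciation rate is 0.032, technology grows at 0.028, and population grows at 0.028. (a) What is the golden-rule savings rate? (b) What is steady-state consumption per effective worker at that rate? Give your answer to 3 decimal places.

(a) s_gold = 0.420; (b) c_gold ≈ 1.799

n + g + δ = 0.028 + 0.028 + 0.032 = 0.088.
For Cobb-Douglas, s_gold equals capital's share: s_gold = 0.42.
Maximizing c = f(k) − (n+g+δ)·k gives f'(k) = n+g+δ, i.e. 0.42·k^(0.42−1) = 0.088, so k_gold = (0.42/0.088)^(1/0.58) ≈ 14.8009.
y_gold = 14.8009^0.42 ≈ 3.1011; c_gold = (1−0.42)·y_gold ≈ 1.7987.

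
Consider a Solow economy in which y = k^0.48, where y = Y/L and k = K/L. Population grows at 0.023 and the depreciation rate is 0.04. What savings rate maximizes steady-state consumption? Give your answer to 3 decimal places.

s_gold = 0.480

The effective depreciation rate is n + δ = 0.023 + 0.04 = 0.063.
At the golden rule MPK = n+δ, and in any Cobb-Douglas steady state s = (n+δ)·k/y = MPK·k/y = capital's share 0.48.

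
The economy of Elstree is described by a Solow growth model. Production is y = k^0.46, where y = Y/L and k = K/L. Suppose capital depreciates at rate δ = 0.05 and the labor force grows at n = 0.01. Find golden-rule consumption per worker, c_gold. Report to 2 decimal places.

n + δ = 0.01 + 0.05 = 0.06.
Golden rule sets MPK = n+δ: 0.46·k^(0.46−1) = 0.06, so k_gold = (0.46/0.06)^(1/0.54) ≈ 43.4671.
y_gold = 43.4671^0.46 ≈ 5.6696.
c_gold = y_gold − (n+δ)·k_gold = 5.6696 − 0.06·43.4671 ≈ 3.0616.

c_gold ≈ 3.06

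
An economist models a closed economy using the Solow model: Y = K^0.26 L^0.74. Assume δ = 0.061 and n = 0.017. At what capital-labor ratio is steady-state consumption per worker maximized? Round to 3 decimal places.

k_gold ≈ 5.089

Capital per worker breaks even when investment replaces (n + δ)·k; here n + δ = 0.078.
Maximizing c = f(k) − (n+δ)·k gives f'(k) = n+δ, i.e. 0.26·k^(0.26−1) = 0.078, so k_gold = (0.26/0.078)^(1/0.74) ≈ 5.0885.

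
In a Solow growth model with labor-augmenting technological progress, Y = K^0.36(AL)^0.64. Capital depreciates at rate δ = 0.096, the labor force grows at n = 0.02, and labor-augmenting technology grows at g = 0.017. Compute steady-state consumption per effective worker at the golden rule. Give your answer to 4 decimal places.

c_gold ≈ 1.1206

Break-even investment rate: n + g + δ = 0.02 + 0.017 + 0.096 = 0.133.
Setting f'(k) = n+g+δ gives 0.36·k^(0.36−1) = 0.133, hence k_gold = (0.36/0.133)^(1/0.64) ≈ 4.7392.
y_gold = 4.7392^0.36 ≈ 1.7509.
c_gold = y_gold − (n+g+δ)·k_gold = 1.7509 − 0.133·4.7392 ≈ 1.1206.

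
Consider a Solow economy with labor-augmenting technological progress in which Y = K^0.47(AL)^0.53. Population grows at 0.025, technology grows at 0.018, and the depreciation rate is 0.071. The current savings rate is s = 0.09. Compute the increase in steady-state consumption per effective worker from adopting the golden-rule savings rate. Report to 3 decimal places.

Δc ≈ 1.123

Capital per effective worker breaks even when investment replaces (n + g + δ)·k; here n + g + δ = 0.114.
Current steady state (s = 0.09): k* = (0.09/0.114)^(1/0.53) ≈ 0.6402, y* = 0.6402^0.47 ≈ 0.8109, c* = (1−0.09)·0.8109 ≈ 0.7379.
Maximizing c = f(k) − (n+g+δ)·k gives f'(k) = n+g+δ, i.e. 0.47·k^(0.47−1) = 0.114, so k_gold = (0.47/0.114)^(1/0.53) ≈ 14.4791.
y_gold = 14.4791^0.47 ≈ 3.5120, c_gold = y_gold − 0.114·k_gold ≈ 1.8613.
Gain: Δc = 1.8613 − 0.7379 ≈ 1.1234.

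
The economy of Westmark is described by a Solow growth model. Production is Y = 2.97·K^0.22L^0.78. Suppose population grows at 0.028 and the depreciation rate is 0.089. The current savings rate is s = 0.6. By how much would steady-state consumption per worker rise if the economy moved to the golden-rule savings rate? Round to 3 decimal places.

Break-even investment rate: n + δ = 0.028 + 0.089 = 0.117.
Current steady state (s = 0.6): k* = (0.6·2.97/0.117)^(1/0.78) ≈ 32.8330, y* = 2.97·32.8330^0.22 ≈ 6.4024, c* = (1−0.6)·6.4024 ≈ 2.5610.
At the golden rule the marginal product of capital equals n+δ: 0.22·2.97·k^(0.22−1) = 0.117. Solving, k_gold = (0.22·2.97/0.117)^(1/0.78) ≈ 9.0716.
y_gold = 2.97·9.0716^0.22 ≈ 4.8244, c_gold = y_gold − 0.117·k_gold ≈ 3.7631.
Gain: Δc = 3.7631 − 2.5610 ≈ 1.2021.

Δc ≈ 1.202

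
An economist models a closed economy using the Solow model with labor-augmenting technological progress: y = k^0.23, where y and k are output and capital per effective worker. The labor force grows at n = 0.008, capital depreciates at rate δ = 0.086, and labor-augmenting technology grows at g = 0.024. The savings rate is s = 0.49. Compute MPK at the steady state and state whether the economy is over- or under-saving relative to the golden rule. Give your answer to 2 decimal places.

Capital per effective worker breaks even when investment replaces (n + g + δ)·k; here n + g + δ = 0.118.
Steady-state k*: s·k^0.23 = 0.118·k gives k* = (0.49/0.118)^(1/0.77) ≈ 6.3534.
MPK = 0.23·6.3534^(-0.77) ≈ 0.0554.
MPK < n+g+δ = 0.118, so the economy is dynamically inefficient (over-saving).

over-saving; MPK ≈ 0.06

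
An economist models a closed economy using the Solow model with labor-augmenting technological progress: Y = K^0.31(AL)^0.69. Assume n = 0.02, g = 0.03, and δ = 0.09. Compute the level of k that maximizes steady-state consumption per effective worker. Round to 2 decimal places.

k_gold ≈ 3.16

n + g + δ = 0.02 + 0.03 + 0.09 = 0.14.
Maximizing c = f(k) − (n+g+δ)·k gives f'(k) = n+g+δ, i.e. 0.31·k^(0.31−1) = 0.14, so k_gold = (0.31/0.14)^(1/0.69) ≈ 3.1647.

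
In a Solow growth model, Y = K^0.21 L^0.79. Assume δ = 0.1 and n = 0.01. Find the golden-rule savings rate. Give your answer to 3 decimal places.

Capital per worker breaks even when investment replaces (n + δ)·k; here n + δ = 0.11.
At the golden rule MPK = n+δ, and in any Cobb-Douglas steady state s = (n+δ)·k/y = MPK·k/y = capital's share 0.21.

s_gold = 0.210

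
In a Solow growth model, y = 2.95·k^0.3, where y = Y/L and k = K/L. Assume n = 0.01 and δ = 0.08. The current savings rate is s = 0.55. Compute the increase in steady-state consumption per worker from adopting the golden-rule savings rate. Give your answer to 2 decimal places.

Δc ≈ 0.92

Break-even investment rate: n + δ = 0.01 + 0.08 = 0.09.
Current steady state (s = 0.55): k* = (0.55·2.95/0.09)^(1/0.7) ≈ 62.2591, y* = 2.95·62.2591^0.3 ≈ 10.1879, c* = (1−0.55)·10.1879 ≈ 4.5845.
Maximizing c = f(k) − (n+δ)·k gives f'(k) = n+δ, i.e. 0.3·2.95·k^(0.3−1) = 0.09, so k_gold = (0.3·2.95/0.09)^(1/0.7) ≈ 26.1905.
y_gold = 2.95·26.1905^0.3 ≈ 7.8572, c_gold = y_gold − 0.09·k_gold ≈ 5.5000.
Gain: Δc = 5.5000 − 4.5845 ≈ 0.9155.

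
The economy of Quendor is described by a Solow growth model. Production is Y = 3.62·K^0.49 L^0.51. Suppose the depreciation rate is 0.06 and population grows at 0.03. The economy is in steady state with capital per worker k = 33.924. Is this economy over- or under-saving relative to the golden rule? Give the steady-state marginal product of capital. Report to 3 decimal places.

under-saving; MPK ≈ 0.294

Capital per worker breaks even when investment replaces (n + δ)·k; here n + δ = 0.09.
MPK = 0.49·3.62·k^(0.49−1) = 0.49·3.62·33.924^(-0.51) ≈ 0.2940.
MPK > 0.09, so the economy is dynamically efficient (under-saving).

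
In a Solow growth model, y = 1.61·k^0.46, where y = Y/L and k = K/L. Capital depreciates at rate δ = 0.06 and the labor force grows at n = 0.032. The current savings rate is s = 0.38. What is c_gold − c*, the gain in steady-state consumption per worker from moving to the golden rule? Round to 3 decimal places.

Capital per worker breaks even when investment replaces (n + δ)·k; here n + δ = 0.092.
Current steady state (s = 0.38): k* = (0.38·1.61/0.092)^(1/0.54) ≈ 33.3998, y* = 1.61·33.3998^0.46 ≈ 8.0863, c* = (1−0.38)·8.0863 ≈ 5.0135.
Golden rule sets MPK = n+δ: 0.46·1.61·k^(0.46−1) = 0.092, so k_gold = (0.46·1.61/0.092)^(1/0.54) ≈ 47.5773.
y_gold = 1.61·47.5773^0.46 ≈ 9.5155, c_gold = y_gold − 0.092·k_gold ≈ 5.1383.
Gain: Δc = 5.1383 − 5.0135 ≈ 0.1249.

Δc ≈ 0.125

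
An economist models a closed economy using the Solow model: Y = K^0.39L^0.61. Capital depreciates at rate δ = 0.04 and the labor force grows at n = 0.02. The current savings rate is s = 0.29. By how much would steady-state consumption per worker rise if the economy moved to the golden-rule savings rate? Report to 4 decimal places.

Capital per worker breaks even when investment replaces (n + δ)·k; here n + δ = 0.06.
Current steady state (s = 0.29): k* = (0.29/0.06)^(1/0.61) ≈ 13.2348, y* = 13.2348^0.39 ≈ 2.7382, c* = (1−0.29)·2.7382 ≈ 1.9441.
Golden rule sets MPK = n+δ: 0.39·k^(0.39−1) = 0.06, so k_gold = (0.39/0.06)^(1/0.61) ≈ 21.5102.
y_gold = 21.5102^0.39 ≈ 3.3093, c_gold = y_gold − 0.06·k_gold ≈ 2.0187.
Gain: Δc = 2.0187 − 1.9441 ≈ 0.0745.

Δc ≈ 0.0745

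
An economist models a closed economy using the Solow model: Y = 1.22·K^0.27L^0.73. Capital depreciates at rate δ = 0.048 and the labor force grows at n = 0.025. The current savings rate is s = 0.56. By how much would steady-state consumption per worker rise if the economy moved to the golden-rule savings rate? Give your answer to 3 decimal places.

Break-even investment rate: n + δ = 0.025 + 0.048 = 0.073.
Current steady state (s = 0.56): k* = (0.56·1.22/0.073)^(1/0.73) ≈ 21.4015, y* = 1.22·21.4015^0.27 ≈ 2.7898, c* = (1−0.56)·2.7898 ≈ 1.2275.
Maximizing c = f(k) − (n+δ)·k gives f'(k) = n+δ, i.e. 0.27·1.22·k^(0.27−1) = 0.073, so k_gold = (0.27·1.22/0.073)^(1/0.73) ≈ 7.8784.
y_gold = 1.22·7.8784^0.27 ≈ 2.1301, c_gold = y_gold − 0.073·k_gold ≈ 1.5550.
Gain: Δc = 1.5550 − 1.2275 ≈ 0.3274.

Δc ≈ 0.327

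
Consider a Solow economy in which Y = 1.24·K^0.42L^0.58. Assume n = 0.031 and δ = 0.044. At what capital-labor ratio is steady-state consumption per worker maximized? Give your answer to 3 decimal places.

k_gold ≈ 28.252

Break-even investment rate: n + δ = 0.031 + 0.044 = 0.075.
Golden rule sets MPK = n+δ: 0.42·1.24·k^(0.42−1) = 0.075, so k_gold = (0.42·1.24/0.075)^(1/0.58) ≈ 28.2521.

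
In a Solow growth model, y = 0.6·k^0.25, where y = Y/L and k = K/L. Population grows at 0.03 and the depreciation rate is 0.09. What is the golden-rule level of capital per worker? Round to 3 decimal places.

k_gold ≈ 1.347

Break-even investment rate: n + δ = 0.03 + 0.09 = 0.12.
Golden rule sets MPK = n+δ: 0.25·0.6·k^(0.25−1) = 0.12, so k_gold = (0.25·0.6/0.12)^(1/0.75) ≈ 1.3465.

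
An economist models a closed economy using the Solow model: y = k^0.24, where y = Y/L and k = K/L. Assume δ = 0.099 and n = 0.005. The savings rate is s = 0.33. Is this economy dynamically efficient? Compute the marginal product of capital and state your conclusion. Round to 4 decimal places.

Capital per worker breaks even when investment replaces (n + δ)·k; here n + δ = 0.104.
Steady-state k*: s·k^0.24 = 0.104·k gives k* = (0.33/0.104)^(1/0.76) ≈ 4.5692.
MPK = 0.24·4.5692^(-0.76) ≈ 0.0756.
MPK < n+δ = 0.104, so the economy is dynamically inefficient (over-saving).

dynamically inefficient; MPK ≈ 0.0756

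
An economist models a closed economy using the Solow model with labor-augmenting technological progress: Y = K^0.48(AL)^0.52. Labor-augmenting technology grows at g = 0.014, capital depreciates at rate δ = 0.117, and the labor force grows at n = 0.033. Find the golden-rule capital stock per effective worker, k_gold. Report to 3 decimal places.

n + g + δ = 0.033 + 0.014 + 0.117 = 0.164.
Maximizing c = f(k) − (n+g+δ)·k gives f'(k) = n+g+δ, i.e. 0.48·k^(0.48−1) = 0.164, so k_gold = (0.48/0.164)^(1/0.52) ≈ 7.8871.

k_gold ≈ 7.887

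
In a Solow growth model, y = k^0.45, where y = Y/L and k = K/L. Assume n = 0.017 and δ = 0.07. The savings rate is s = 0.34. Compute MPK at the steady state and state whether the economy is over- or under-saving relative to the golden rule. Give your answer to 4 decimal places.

under-saving; MPK ≈ 0.1151

The effective depreciation rate is n + δ = 0.017 + 0.07 = 0.087.
Steady-state k*: s·k^0.45 = 0.087·k gives k* = (0.34/0.087)^(1/0.55) ≈ 11.9204.
MPK = 0.45·11.9204^(-0.55) ≈ 0.1151.
MPK > n+δ = 0.087, so the economy is dynamically efficient (under-saving).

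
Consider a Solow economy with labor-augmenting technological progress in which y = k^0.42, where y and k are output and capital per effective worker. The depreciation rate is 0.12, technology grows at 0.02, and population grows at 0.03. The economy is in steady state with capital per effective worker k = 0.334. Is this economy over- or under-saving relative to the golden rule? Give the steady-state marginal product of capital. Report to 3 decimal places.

Break-even investment rate: n + g + δ = 0.03 + 0.02 + 0.12 = 0.17.
MPK = 0.42·k^(0.42−1) = 0.42·0.334^(-0.58) ≈ 0.7934.
MPK > 0.17, so the economy is dynamically efficient (under-saving).

under-saving; MPK ≈ 0.793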